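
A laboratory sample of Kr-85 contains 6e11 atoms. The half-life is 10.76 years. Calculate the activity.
A = λN = 3.865e10 decays/year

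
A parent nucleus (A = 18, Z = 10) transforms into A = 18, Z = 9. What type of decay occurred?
ΔA = 0, ΔZ = -1 ⇒ beta-plus decay (β⁺) or electron capture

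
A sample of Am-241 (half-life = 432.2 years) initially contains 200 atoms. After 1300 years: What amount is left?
N = N₀(1/2)^(t/t½) = 24.86 atoms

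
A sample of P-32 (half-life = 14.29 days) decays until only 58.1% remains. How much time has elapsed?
t = t½ × log₂(N₀/N) = 11.19 days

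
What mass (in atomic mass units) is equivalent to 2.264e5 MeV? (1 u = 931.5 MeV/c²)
m = E/c² = 243 u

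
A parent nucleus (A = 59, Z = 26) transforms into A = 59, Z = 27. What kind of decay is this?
ΔA = 0, ΔZ = +1 ⇒ beta-minus decay (β⁻)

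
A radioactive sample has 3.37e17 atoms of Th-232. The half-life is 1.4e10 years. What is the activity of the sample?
A = λN = 1.669e7 decays/year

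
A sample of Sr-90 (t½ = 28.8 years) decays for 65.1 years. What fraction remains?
N/N₀ = (1/2)^(t/t½) = 0.2087 = 20.9%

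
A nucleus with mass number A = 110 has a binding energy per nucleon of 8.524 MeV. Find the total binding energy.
B.E. = 8.524 × 110 = 937.6 MeV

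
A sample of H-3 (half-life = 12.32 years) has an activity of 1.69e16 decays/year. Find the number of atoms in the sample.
N = A/λ = 3.004e17 atoms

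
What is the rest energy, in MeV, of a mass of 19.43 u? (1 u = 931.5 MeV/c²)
E = mc² = 18100 MeV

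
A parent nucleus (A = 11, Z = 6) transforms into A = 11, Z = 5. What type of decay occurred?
ΔA = 0, ΔZ = -1 ⇒ beta-plus decay (β⁺) or electron capture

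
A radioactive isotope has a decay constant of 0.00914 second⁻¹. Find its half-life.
t½ = ln(2)/λ = 75.84 seconds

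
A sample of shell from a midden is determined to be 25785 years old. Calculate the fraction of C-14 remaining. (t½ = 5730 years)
N/N₀ = (1/2)^(t/t½) = 0.04419 = 4.42%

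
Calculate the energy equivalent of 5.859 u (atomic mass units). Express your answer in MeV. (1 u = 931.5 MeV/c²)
E = mc² = 5458 MeV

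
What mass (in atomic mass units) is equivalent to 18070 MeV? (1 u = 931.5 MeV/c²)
m = E/c² = 19.4 u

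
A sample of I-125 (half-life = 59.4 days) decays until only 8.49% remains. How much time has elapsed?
t = t½ × log₂(N₀/N) = 211.4 days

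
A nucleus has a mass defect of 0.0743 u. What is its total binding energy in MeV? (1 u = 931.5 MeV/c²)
B.E. = Δm × 931.5 = 69.21 MeV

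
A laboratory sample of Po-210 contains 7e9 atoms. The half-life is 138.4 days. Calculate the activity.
A = λN = 3.506e7 decays/day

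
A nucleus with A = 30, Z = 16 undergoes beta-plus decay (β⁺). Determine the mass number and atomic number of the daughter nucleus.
Daughter: A = 30, Z = 15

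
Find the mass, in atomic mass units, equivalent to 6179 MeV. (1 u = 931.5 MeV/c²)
m = E/c² = 6.633 u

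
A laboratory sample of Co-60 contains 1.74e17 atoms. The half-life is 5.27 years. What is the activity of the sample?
A = λN = 2.289e16 decays/year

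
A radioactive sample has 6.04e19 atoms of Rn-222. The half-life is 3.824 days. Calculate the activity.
A = λN = 1.095e19 decays/day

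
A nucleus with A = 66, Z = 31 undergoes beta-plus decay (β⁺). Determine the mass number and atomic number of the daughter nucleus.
Daughter: A = 66, Z = 30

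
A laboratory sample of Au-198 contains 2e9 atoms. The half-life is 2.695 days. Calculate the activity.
A = λN = 5.144e8 decays/day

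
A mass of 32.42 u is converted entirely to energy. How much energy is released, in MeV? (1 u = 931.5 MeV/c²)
E = mc² = 30200 MeV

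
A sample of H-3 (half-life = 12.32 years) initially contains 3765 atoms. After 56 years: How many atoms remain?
N = N₀(1/2)^(t/t½) = 161.2 atoms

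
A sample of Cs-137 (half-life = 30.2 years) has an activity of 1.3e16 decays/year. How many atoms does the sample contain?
N = A/λ = 5.664e17 atoms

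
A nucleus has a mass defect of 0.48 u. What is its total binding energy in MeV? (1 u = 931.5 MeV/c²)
B.E. = Δm × 931.5 = 447.1 MeV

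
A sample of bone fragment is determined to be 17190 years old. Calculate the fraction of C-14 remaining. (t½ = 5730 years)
N/N₀ = (1/2)^(t/t½) = 0.125 = 12.5%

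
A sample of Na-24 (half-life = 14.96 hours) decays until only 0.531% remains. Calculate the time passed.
t = t½ × log₂(N₀/N) = 113.1 hours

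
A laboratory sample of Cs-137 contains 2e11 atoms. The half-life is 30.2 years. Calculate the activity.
A = λN = 4.59e9 decays/year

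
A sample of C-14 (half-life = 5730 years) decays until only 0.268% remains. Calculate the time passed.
t = t½ × log₂(N₀/N) = 48950 years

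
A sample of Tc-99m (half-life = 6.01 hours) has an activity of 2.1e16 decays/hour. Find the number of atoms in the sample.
N = A/λ = 1.821e17 atoms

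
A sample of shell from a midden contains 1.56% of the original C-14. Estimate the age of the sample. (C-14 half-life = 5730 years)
Age = t½ × log₂(1/ratio) = 34390 years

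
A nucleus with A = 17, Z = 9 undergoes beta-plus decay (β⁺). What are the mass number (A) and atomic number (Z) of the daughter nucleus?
Daughter: A = 17, Z = 8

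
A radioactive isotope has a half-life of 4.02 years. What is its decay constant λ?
λ = ln(2)/t½ = 0.1724 year⁻¹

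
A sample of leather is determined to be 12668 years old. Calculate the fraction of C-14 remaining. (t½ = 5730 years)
N/N₀ = (1/2)^(t/t½) = 0.216 = 21.6%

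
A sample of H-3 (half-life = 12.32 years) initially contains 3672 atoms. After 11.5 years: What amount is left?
N = N₀(1/2)^(t/t½) = 1923 atoms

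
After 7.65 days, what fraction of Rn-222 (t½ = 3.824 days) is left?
N/N₀ = (1/2)^(t/t½) = 0.2499 = 25%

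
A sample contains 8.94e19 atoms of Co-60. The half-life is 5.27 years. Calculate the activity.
A = λN = 1.176e19 decays/year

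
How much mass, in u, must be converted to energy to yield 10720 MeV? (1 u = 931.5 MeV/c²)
m = E/c² = 11.51 u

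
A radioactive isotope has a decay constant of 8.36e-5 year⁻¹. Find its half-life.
t½ = ln(2)/λ = 8291 years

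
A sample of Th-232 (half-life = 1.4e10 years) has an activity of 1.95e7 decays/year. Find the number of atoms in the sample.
N = A/λ = 3.939e17 atoms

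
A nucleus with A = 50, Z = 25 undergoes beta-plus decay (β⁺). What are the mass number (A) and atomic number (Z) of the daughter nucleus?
Daughter: A = 50, Z = 24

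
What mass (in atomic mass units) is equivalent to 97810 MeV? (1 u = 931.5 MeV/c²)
m = E/c² = 105 u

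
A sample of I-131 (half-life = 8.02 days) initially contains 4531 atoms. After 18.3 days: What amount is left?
N = N₀(1/2)^(t/t½) = 931.8 atoms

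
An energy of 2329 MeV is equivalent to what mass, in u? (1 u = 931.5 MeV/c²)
m = E/c² = 2.5 u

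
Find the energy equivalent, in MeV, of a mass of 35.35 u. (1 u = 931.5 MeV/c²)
E = mc² = 32930 MeV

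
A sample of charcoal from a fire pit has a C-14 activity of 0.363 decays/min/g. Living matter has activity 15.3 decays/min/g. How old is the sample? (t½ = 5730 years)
Age = t½ × log₂(A₀/A) = 30930 years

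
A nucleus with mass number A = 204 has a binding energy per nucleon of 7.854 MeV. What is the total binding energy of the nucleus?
B.E. = 7.854 × 204 = 1602 MeV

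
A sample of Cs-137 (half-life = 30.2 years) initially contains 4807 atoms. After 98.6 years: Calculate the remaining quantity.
N = N₀(1/2)^(t/t½) = 500.1 atoms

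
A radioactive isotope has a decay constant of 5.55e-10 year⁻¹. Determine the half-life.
t½ = ln(2)/λ = 1.249e9 years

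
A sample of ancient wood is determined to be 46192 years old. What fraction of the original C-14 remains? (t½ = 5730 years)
N/N₀ = (1/2)^(t/t½) = 0.003743 = 0.374%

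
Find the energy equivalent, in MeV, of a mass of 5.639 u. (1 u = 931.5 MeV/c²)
E = mc² = 5253 MeV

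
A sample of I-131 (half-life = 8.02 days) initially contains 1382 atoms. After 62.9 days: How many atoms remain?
N = N₀(1/2)^(t/t½) = 6.02 atoms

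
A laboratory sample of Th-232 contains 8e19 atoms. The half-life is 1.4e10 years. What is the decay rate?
A = λN = 3.961e9 decays/year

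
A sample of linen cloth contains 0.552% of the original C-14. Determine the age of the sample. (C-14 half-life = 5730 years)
Age = t½ × log₂(1/ratio) = 42980 years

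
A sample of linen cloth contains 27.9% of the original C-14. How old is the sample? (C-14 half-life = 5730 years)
Age = t½ × log₂(1/ratio) = 10550 years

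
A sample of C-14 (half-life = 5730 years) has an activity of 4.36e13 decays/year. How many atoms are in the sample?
N = A/λ = 3.604e17 atoms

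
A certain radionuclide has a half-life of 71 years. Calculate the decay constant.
λ = ln(2)/t½ = 0.009763 year⁻¹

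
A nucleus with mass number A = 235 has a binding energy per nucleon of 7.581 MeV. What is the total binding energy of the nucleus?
B.E. = 7.581 × 235 = 1782 MeV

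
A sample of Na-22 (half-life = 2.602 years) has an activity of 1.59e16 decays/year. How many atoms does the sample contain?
N = A/λ = 5.969e16 atoms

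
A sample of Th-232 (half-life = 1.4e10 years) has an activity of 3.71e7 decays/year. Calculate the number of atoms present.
N = A/λ = 7.493e17 atoms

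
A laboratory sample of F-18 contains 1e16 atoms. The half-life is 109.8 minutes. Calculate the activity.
A = λN = 6.313e13 decays/minute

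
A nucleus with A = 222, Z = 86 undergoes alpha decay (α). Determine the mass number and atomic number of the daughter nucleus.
Daughter: A = 218, Z = 84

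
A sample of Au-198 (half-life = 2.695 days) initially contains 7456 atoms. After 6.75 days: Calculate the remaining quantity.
N = N₀(1/2)^(t/t½) = 1314 atoms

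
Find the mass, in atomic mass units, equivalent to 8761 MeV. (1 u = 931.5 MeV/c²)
m = E/c² = 9.405 u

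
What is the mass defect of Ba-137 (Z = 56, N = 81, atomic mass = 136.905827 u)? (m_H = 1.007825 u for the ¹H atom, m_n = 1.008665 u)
Δm = Z·m_H + N·m_n − M = 1.234 u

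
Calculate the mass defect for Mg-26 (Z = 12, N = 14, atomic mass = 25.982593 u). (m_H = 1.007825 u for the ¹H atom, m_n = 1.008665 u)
Δm = Z·m_H + N·m_n − M = 0.2326 u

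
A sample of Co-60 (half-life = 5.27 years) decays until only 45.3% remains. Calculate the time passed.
t = t½ × log₂(N₀/N) = 6.021 years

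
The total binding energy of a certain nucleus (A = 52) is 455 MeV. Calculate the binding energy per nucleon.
B.E./A = 455/52 = 8.75 MeV/nucleon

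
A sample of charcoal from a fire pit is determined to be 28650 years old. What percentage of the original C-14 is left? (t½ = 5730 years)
N/N₀ = (1/2)^(t/t½) = 0.03125 = 3.12%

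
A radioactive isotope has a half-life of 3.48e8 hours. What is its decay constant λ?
λ = ln(2)/t½ = 1.992e-9 hour⁻¹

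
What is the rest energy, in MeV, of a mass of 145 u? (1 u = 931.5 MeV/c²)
E = mc² = 1.351e5 MeV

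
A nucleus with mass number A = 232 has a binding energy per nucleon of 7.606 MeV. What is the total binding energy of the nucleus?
B.E. = 7.606 × 232 = 1765 MeV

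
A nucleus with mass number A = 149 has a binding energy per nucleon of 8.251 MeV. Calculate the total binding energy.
B.E. = 8.251 × 149 = 1229 MeV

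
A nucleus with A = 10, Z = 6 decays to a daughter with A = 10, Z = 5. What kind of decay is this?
ΔA = 0, ΔZ = -1 ⇒ beta-plus decay (β⁺) or electron capture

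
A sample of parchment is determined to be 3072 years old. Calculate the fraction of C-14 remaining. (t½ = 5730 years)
N/N₀ = (1/2)^(t/t½) = 0.6896 = 69%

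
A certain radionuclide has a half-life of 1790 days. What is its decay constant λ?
λ = ln(2)/t½ = 3.872e-4 day⁻¹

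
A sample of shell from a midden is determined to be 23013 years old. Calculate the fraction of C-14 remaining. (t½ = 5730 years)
N/N₀ = (1/2)^(t/t½) = 0.0618 = 6.18%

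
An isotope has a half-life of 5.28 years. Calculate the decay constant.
λ = ln(2)/t½ = 0.1313 year⁻¹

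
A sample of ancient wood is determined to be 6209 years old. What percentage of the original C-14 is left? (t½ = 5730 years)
N/N₀ = (1/2)^(t/t½) = 0.4719 = 47.2%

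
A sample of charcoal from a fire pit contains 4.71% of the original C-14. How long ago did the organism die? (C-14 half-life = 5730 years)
Age = t½ × log₂(1/ratio) = 25260 years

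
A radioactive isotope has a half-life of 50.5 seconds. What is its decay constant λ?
λ = ln(2)/t½ = 0.01373 second⁻¹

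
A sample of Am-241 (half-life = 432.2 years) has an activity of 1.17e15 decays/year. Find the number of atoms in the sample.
N = A/λ = 7.295e17 atoms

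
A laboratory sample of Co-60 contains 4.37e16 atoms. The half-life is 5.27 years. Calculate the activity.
A = λN = 5.748e15 decays/year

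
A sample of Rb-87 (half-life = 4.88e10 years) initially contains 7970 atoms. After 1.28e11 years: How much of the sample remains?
N = N₀(1/2)^(t/t½) = 1294 atoms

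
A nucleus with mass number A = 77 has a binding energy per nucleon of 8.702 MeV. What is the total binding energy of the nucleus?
B.E. = 8.702 × 77 = 670.1 MeV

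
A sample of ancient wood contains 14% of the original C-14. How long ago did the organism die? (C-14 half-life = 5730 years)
Age = t½ × log₂(1/ratio) = 16250 years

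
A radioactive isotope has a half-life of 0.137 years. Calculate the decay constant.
λ = ln(2)/t½ = 5.059 year⁻¹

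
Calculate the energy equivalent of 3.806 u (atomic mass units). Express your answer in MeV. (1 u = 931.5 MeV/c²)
E = mc² = 3545 MeV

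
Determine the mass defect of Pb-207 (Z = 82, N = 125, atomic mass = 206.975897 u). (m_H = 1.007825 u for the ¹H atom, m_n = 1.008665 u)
Δm = Z·m_H + N·m_n − M = 1.749 u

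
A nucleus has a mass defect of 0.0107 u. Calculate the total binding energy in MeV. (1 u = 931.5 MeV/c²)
B.E. = Δm × 931.5 = 9.967 MeV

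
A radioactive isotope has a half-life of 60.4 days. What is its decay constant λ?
λ = ln(2)/t½ = 0.01148 day⁻¹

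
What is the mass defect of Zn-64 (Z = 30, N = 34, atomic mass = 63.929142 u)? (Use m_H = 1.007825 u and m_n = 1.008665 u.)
Δm = Z·m_H + N·m_n − M = 0.6002 u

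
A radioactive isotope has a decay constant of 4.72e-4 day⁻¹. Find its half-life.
t½ = ln(2)/λ = 1469 days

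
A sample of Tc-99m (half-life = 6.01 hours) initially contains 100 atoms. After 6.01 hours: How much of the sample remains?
N = N₀(1/2)^(t/t½) = 50 atoms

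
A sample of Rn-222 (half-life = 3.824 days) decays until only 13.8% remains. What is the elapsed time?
t = t½ × log₂(N₀/N) = 10.93 days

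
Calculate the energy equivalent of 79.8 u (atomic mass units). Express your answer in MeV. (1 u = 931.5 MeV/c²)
E = mc² = 74330 MeV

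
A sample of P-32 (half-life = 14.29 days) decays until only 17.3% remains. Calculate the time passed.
t = t½ × log₂(N₀/N) = 36.17 days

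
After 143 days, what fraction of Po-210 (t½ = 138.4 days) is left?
N/N₀ = (1/2)^(t/t½) = 0.4886 = 48.9%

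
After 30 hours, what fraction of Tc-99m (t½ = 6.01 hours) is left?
N/N₀ = (1/2)^(t/t½) = 0.03143 = 3.14%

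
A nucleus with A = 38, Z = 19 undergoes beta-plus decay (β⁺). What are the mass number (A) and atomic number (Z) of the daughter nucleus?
Daughter: A = 38, Z = 18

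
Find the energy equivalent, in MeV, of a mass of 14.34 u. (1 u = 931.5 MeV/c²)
E = mc² = 13360 MeV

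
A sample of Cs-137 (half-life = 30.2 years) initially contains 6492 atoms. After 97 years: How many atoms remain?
N = N₀(1/2)^(t/t½) = 700.6 atoms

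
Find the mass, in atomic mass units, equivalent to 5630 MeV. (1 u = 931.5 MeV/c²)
m = E/c² = 6.044 u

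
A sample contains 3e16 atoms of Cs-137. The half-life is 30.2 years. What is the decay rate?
A = λN = 6.886e14 decays/year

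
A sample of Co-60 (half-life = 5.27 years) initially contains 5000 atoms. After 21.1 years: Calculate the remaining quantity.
N = N₀(1/2)^(t/t½) = 311.7 atoms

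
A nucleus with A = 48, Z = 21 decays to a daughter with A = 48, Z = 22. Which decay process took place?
ΔA = 0, ΔZ = +1 ⇒ beta-minus decay (β⁻)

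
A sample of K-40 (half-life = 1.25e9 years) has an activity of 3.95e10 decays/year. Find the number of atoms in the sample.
N = A/λ = 7.123e19 atoms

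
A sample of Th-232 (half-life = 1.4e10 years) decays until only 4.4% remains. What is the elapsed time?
t = t½ × log₂(N₀/N) = 6.309e10 years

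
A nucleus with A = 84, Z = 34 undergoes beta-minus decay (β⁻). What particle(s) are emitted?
β⁻: electron (e⁻) + antineutrino (ν̄ₑ)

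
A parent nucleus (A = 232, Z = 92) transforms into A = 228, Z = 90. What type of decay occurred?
ΔA = -4, ΔZ = -2 ⇒ alpha decay (α)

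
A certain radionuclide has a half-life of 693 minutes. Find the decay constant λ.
λ = ln(2)/t½ = 0.001 minute⁻¹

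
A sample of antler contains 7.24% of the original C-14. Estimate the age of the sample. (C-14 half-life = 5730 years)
Age = t½ × log₂(1/ratio) = 21700 years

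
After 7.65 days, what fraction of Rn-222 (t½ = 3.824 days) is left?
N/N₀ = (1/2)^(t/t½) = 0.2499 = 25%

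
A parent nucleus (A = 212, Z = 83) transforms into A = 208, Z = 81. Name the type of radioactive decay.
ΔA = -4, ΔZ = -2 ⇒ alpha decay (α)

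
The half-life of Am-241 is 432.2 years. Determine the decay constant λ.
λ = ln(2)/t½ = 0.001604 year⁻¹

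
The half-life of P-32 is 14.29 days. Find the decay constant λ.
λ = ln(2)/t½ = 0.04851 day⁻¹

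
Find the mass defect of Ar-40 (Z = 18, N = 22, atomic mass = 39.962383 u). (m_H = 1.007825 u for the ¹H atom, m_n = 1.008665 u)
Δm = Z·m_H + N·m_n − M = 0.3691 u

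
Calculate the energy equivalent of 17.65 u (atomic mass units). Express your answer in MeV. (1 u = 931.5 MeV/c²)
E = mc² = 16440 MeV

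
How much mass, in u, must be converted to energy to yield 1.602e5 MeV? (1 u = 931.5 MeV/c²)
m = E/c² = 172 u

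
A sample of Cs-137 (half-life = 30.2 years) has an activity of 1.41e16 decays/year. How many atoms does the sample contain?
N = A/λ = 6.143e17 atoms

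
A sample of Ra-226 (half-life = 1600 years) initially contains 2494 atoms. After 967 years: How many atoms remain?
N = N₀(1/2)^(t/t½) = 1640 atoms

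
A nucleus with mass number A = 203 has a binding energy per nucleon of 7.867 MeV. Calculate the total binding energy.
B.E. = 7.867 × 203 = 1597 MeV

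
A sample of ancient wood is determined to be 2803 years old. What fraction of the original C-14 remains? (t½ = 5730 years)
N/N₀ = (1/2)^(t/t½) = 0.7124 = 71.2%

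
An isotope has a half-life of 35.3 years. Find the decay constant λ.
λ = ln(2)/t½ = 0.01964 year⁻¹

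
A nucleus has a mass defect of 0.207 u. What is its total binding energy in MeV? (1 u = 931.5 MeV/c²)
B.E. = Δm × 931.5 = 192.8 MeV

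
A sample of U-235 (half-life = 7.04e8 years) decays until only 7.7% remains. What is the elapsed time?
t = t½ × log₂(N₀/N) = 2.604e9 years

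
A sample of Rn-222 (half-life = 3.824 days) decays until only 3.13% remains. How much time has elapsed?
t = t½ × log₂(N₀/N) = 19.11 days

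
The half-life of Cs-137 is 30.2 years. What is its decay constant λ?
λ = ln(2)/t½ = 0.02295 year⁻¹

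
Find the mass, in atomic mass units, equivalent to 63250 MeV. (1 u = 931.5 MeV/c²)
m = E/c² = 67.9 u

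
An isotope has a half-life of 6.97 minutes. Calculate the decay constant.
λ = ln(2)/t½ = 0.09945 minute⁻¹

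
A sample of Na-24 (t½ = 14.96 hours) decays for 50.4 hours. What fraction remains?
N/N₀ = (1/2)^(t/t½) = 0.09679 = 9.68%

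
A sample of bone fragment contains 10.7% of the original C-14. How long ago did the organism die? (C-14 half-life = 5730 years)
Age = t½ × log₂(1/ratio) = 18480 years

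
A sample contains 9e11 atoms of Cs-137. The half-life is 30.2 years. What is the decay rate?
A = λN = 2.066e10 decays/year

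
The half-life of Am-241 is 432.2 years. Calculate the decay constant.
λ = ln(2)/t½ = 0.001604 year⁻¹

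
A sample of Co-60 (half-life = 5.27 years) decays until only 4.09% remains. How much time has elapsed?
t = t½ × log₂(N₀/N) = 24.3 years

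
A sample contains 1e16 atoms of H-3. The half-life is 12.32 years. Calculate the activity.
A = λN = 5.626e14 decays/year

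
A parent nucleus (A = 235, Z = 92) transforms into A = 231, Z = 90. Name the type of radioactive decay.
ΔA = -4, ΔZ = -2 ⇒ alpha decay (α)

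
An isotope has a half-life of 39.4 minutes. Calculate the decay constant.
λ = ln(2)/t½ = 0.01759 minute⁻¹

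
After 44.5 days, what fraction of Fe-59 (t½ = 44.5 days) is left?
N/N₀ = (1/2)^(t/t½) = 0.5 = 50%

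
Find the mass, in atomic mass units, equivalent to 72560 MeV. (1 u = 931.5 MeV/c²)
m = E/c² = 77.9 u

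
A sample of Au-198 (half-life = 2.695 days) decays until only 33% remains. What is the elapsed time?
t = t½ × log₂(N₀/N) = 4.311 days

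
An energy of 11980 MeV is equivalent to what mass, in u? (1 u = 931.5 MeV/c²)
m = E/c² = 12.86 u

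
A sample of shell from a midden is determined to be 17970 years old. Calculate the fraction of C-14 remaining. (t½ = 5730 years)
N/N₀ = (1/2)^(t/t½) = 0.1137 = 11.4%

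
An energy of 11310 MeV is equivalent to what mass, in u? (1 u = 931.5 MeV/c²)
m = E/c² = 12.14 u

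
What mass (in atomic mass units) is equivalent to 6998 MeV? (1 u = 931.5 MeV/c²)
m = E/c² = 7.513 u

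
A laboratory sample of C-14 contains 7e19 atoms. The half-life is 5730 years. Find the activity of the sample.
A = λN = 8.468e15 decays/year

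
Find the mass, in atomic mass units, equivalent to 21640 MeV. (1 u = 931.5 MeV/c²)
m = E/c² = 23.23 u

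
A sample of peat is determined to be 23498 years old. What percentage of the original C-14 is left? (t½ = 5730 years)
N/N₀ = (1/2)^(t/t½) = 0.05828 = 5.83%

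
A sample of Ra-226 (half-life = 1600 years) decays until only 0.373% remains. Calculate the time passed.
t = t½ × log₂(N₀/N) = 12910 years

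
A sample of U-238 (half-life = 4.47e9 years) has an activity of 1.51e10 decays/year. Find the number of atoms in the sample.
N = A/λ = 9.738e19 atoms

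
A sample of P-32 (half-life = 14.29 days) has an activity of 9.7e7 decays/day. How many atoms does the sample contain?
N = A/λ = 2e9 atoms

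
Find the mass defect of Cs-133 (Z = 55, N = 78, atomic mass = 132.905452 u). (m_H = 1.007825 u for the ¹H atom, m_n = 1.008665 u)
Δm = Z·m_H + N·m_n − M = 1.201 u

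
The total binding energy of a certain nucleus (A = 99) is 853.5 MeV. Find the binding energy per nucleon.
B.E./A = 853.5/99 = 8.621 MeV/nucleon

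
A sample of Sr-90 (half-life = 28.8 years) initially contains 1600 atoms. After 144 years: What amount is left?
N = N₀(1/2)^(t/t½) = 50 atoms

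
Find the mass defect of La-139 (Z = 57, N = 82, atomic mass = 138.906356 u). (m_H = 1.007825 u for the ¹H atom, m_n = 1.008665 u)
Δm = Z·m_H + N·m_n − M = 1.25 u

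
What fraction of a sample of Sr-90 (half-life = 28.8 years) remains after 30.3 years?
N/N₀ = (1/2)^(t/t½) = 0.4823 = 48.2%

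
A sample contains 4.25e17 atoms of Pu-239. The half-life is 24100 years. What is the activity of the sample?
A = λN = 1.222e13 decays/year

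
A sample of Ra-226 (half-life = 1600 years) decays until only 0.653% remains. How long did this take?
t = t½ × log₂(N₀/N) = 11610 years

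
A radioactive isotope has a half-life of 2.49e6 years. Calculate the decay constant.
λ = ln(2)/t½ = 2.784e-7 year⁻¹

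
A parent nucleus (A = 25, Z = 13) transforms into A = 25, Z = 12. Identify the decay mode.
ΔA = 0, ΔZ = -1 ⇒ beta-plus decay (β⁺) or electron capture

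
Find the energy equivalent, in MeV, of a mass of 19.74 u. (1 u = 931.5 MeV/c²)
E = mc² = 18390 MeV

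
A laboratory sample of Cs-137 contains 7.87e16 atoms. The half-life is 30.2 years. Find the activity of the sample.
A = λN = 1.806e15 decays/year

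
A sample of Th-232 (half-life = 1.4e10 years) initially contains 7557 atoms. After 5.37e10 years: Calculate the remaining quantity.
N = N₀(1/2)^(t/t½) = 529.3 atoms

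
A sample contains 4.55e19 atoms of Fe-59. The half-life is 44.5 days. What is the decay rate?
A = λN = 7.087e17 decays/day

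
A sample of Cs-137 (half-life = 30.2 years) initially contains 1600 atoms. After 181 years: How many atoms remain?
N = N₀(1/2)^(t/t½) = 25.12 atoms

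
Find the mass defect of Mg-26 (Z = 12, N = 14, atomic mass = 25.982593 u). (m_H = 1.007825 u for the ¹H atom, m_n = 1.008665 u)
Δm = Z·m_H + N·m_n − M = 0.2326 u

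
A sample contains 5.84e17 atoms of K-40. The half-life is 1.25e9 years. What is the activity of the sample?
A = λN = 3.238e8 decays/year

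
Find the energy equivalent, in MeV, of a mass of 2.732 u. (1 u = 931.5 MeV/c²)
E = mc² = 2545 MeV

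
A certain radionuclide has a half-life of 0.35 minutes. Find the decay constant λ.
λ = ln(2)/t½ = 1.98 minute⁻¹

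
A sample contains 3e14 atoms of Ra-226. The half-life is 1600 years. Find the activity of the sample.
A = λN = 1.3e11 decays/year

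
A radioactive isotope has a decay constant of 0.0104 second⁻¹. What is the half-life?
t½ = ln(2)/λ = 66.65 seconds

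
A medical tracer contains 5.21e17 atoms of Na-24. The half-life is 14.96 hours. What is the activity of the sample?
A = λN = 2.414e16 decays/hour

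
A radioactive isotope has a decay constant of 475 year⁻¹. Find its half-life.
t½ = ln(2)/λ = 0.001459 years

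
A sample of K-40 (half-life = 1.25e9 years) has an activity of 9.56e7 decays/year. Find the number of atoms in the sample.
N = A/λ = 1.724e17 atoms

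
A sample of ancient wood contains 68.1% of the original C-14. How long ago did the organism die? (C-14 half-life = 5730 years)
Age = t½ × log₂(1/ratio) = 3176 years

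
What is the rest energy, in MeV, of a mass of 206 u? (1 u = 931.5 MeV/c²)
E = mc² = 1.919e5 MeV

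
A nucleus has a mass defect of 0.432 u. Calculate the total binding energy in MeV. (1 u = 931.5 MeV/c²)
B.E. = Δm × 931.5 = 402.4 MeV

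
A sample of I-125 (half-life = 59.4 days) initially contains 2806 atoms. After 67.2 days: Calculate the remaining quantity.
N = N₀(1/2)^(t/t½) = 1281 atoms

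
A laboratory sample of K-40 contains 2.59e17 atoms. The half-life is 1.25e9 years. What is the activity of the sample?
A = λN = 1.436e8 decays/year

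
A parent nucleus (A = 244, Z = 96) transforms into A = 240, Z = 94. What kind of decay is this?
ΔA = -4, ΔZ = -2 ⇒ alpha decay (α)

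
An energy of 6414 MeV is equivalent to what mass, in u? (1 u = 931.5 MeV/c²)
m = E/c² = 6.886 u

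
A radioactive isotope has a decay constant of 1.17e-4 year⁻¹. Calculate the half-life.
t½ = ln(2)/λ = 5924 years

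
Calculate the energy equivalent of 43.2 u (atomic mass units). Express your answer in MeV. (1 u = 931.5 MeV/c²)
E = mc² = 40240 MeV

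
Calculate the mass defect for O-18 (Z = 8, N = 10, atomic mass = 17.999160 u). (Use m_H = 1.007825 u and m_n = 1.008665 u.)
Δm = Z·m_H + N·m_n − M = 0.1501 u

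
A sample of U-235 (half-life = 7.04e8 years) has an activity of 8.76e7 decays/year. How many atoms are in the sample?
N = A/λ = 8.897e16 atoms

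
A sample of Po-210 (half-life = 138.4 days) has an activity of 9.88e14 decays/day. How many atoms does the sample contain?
N = A/λ = 1.973e17 atoms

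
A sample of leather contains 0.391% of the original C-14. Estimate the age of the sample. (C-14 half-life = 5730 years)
Age = t½ × log₂(1/ratio) = 45830 years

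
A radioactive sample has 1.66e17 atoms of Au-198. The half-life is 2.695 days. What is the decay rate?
A = λN = 4.269e16 decays/day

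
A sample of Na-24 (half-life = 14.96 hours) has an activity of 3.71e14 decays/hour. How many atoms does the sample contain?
N = A/λ = 8.007e15 atoms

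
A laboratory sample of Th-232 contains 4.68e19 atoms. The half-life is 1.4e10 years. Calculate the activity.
A = λN = 2.317e9 decays/year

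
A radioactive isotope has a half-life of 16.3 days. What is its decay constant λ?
λ = ln(2)/t½ = 0.04252 day⁻¹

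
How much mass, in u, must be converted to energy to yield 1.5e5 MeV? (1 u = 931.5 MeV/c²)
m = E/c² = 161 u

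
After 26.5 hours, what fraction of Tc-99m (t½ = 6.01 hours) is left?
N/N₀ = (1/2)^(t/t½) = 0.04706 = 4.71%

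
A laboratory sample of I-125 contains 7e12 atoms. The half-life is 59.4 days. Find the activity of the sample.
A = λN = 8.168e10 decays/day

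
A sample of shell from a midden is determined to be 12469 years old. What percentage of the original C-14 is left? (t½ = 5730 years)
N/N₀ = (1/2)^(t/t½) = 0.2213 = 22.1%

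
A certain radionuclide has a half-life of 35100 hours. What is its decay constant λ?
λ = ln(2)/t½ = 1.975e-5 hour⁻¹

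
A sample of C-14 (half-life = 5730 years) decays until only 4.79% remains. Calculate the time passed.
t = t½ × log₂(N₀/N) = 25120 years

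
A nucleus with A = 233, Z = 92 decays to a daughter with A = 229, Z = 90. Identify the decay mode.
ΔA = -4, ΔZ = -2 ⇒ alpha decay (α)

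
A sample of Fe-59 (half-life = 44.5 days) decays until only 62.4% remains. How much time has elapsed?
t = t½ × log₂(N₀/N) = 30.28 days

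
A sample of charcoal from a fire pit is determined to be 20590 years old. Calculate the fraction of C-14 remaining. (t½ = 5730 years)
N/N₀ = (1/2)^(t/t½) = 0.08285 = 8.28%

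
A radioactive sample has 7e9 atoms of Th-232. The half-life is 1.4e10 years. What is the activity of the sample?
A = λN = 0.3466 decays/year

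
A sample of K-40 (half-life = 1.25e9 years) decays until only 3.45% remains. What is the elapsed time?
t = t½ × log₂(N₀/N) = 6.072e9 years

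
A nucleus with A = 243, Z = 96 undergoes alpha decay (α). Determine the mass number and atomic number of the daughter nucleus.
Daughter: A = 239, Z = 94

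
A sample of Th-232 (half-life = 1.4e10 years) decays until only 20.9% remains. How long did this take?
t = t½ × log₂(N₀/N) = 3.162e10 years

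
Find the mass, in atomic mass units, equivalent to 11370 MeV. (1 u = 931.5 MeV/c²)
m = E/c² = 12.21 u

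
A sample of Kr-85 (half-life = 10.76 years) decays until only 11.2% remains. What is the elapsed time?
t = t½ × log₂(N₀/N) = 33.98 years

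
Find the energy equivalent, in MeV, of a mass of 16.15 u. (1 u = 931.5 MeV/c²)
E = mc² = 15040 MeV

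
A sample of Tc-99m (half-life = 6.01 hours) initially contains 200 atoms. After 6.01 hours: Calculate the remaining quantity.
N = N₀(1/2)^(t/t½) = 100 atoms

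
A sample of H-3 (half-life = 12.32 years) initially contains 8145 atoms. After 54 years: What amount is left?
N = N₀(1/2)^(t/t½) = 390.3 atoms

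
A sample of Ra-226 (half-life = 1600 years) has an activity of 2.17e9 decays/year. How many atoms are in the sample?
N = A/λ = 5.009e12 atoms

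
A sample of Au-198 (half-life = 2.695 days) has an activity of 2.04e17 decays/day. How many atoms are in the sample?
N = A/λ = 7.932e17 atoms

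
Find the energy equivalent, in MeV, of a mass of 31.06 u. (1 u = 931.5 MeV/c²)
E = mc² = 28930 MeV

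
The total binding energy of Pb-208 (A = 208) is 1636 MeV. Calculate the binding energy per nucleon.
B.E./A = 1636/208 = 7.865 MeV/nucleon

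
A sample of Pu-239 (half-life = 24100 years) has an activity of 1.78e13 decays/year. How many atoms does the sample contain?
N = A/λ = 6.189e17 atoms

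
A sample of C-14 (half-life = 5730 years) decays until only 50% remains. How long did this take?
t = t½ × log₂(N₀/N) = 5730 years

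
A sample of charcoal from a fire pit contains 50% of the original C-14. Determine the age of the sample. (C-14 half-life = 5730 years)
Age = t½ × log₂(1/ratio) = 5730 years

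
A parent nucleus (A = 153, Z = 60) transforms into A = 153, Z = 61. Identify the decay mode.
ΔA = 0, ΔZ = +1 ⇒ beta-minus decay (β⁻)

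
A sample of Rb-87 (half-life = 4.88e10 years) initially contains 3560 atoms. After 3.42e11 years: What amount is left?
N = N₀(1/2)^(t/t½) = 27.65 atoms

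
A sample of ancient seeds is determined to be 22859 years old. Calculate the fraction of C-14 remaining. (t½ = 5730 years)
N/N₀ = (1/2)^(t/t½) = 0.06296 = 6.3%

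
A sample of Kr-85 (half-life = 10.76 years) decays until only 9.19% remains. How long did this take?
t = t½ × log₂(N₀/N) = 37.06 years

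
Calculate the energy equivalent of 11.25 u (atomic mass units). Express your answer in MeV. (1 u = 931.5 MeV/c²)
E = mc² = 10480 MeV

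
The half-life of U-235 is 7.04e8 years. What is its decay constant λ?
λ = ln(2)/t½ = 9.846e-10 year⁻¹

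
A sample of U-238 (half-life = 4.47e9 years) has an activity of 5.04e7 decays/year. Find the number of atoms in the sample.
N = A/λ = 3.25e17 atoms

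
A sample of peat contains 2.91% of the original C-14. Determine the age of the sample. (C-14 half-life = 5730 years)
Age = t½ × log₂(1/ratio) = 29240 years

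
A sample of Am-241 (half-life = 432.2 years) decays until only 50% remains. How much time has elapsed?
t = t½ × log₂(N₀/N) = 432.2 years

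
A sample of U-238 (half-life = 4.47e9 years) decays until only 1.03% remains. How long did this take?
t = t½ × log₂(N₀/N) = 2.951e10 years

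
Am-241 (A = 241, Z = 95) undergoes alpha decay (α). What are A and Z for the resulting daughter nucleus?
Daughter: A = 237, Z = 93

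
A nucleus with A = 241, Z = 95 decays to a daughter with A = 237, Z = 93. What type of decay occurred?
ΔA = -4, ΔZ = -2 ⇒ alpha decay (α)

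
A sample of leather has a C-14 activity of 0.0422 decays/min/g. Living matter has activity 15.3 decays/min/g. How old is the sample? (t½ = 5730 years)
Age = t½ × log₂(A₀/A) = 48720 years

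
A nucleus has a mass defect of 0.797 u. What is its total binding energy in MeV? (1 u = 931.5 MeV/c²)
B.E. = Δm × 931.5 = 742.4 MeV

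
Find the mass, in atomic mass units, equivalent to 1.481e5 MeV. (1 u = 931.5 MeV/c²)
m = E/c² = 159 u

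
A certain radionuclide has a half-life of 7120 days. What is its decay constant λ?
λ = ln(2)/t½ = 9.735e-5 day⁻¹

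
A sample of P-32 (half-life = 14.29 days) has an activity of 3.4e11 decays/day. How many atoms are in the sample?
N = A/λ = 7.009e12 atoms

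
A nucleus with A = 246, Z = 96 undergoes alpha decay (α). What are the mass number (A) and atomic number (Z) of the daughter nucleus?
Daughter: A = 242, Z = 94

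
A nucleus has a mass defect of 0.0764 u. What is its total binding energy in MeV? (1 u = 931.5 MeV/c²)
B.E. = Δm × 931.5 = 71.17 MeV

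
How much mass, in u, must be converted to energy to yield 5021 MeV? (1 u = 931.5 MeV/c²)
m = E/c² = 5.39 u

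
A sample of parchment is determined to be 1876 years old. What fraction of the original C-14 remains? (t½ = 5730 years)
N/N₀ = (1/2)^(t/t½) = 0.797 = 79.7%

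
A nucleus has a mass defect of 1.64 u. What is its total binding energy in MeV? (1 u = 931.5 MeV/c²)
B.E. = Δm × 931.5 = 1528 MeV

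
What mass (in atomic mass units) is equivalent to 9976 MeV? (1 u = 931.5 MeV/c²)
m = E/c² = 10.71 u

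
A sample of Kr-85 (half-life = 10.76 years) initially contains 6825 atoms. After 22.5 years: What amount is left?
N = N₀(1/2)^(t/t½) = 1602 atoms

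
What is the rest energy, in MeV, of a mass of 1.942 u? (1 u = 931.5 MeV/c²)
E = mc² = 1809 MeV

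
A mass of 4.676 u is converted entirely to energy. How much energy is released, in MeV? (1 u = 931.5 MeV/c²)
E = mc² = 4356 MeV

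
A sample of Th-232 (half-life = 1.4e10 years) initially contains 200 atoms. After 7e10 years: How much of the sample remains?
N = N₀(1/2)^(t/t½) = 6.25 atoms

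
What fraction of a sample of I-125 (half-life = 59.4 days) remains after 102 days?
N/N₀ = (1/2)^(t/t½) = 0.3041 = 30.4%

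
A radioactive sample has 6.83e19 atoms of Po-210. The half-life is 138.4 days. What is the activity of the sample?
A = λN = 3.421e17 decays/day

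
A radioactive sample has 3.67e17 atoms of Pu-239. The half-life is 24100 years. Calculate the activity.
A = λN = 1.056e13 decays/year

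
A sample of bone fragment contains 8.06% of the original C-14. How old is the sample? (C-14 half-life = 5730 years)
Age = t½ × log₂(1/ratio) = 20820 years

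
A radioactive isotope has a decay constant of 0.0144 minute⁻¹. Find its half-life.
t½ = ln(2)/λ = 48.14 minutes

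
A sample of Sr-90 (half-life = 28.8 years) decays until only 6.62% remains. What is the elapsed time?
t = t½ × log₂(N₀/N) = 112.8 years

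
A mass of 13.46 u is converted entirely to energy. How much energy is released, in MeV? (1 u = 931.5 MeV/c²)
E = mc² = 12540 MeV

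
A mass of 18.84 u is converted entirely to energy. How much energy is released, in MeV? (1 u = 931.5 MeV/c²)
E = mc² = 17550 MeV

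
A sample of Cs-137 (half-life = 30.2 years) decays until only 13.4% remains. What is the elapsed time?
t = t½ × log₂(N₀/N) = 87.57 years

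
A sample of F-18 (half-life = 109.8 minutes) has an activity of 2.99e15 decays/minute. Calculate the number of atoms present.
N = A/λ = 4.736e17 atoms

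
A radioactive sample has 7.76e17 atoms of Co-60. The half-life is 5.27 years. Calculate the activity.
A = λN = 1.021e17 decays/year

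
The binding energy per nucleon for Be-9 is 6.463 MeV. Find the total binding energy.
B.E. = 6.463 × 9 = 58.17 MeV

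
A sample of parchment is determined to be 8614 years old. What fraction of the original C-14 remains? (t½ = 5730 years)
N/N₀ = (1/2)^(t/t½) = 0.3527 = 35.3%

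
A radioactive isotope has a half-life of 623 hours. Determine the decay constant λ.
λ = ln(2)/t½ = 0.001113 hour⁻¹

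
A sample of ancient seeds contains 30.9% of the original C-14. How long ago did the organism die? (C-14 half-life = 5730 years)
Age = t½ × log₂(1/ratio) = 9708 years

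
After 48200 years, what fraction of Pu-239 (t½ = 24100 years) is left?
N/N₀ = (1/2)^(t/t½) = 0.25 = 25%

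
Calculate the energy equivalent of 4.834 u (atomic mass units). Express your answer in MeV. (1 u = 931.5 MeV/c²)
E = mc² = 4503 MeV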